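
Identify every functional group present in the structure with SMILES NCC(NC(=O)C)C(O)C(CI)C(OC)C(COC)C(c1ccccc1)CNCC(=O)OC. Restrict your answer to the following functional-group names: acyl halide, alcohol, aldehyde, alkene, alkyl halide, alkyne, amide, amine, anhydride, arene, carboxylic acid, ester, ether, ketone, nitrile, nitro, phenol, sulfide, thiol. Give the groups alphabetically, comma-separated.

Taking each segment in turn:
  H2NCH2: –NH2 on an sp³ carbon with no adjacent C=O → amine.
  CH(NHCOCH3): pendant –NHC(=O)CH3: N bonded to a carbonyl → amide (not amine).
  CH(OH): –OH on an sp³ carbon → alcohol (secondary).
  CH(CH2I): pendant –CH2X: halogen on sp³ carbon → alkyl halide.
  CH(OCH3): pendant –OCH3: C–O–C with sp³ C, no adjacent C=O → ether.
  CH(CH2OCH3): pendant –CH2OCH3: C–O–C linkage → ether.
  CH(C6H5): pendant –C6H5: benzene ring → arene.
  CH2NHCH2: C–N–C with sp³ carbons and no adjacent C=O → amine (secondary).
  COOCH3: –C(=O)OCH3: carbonyl C bonded to C and to –OCH3 → ester (not ketone + ether).

alcohol, alkyl halide, amide, amine, arene, ester, ether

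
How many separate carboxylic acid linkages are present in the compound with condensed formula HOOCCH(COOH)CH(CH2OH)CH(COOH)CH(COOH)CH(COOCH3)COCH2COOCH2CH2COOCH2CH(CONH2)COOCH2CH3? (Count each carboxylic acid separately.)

4

Working along the chain:
  HOOC: –COOH: carbonyl C bonded to –OH and C → carboxylic acid (the –OH is not a separate alcohol).
  CH(COOH): pendant –COOH: carbonyl C bonded to C and –OH → carboxylic acid.
  CH(CH2OH): pendant –CH2OH on an sp³ backbone C → alcohol.
  CH(COOH): pendant –COOH: carbonyl C bonded to C and –OH → carboxylic acid.
  CH(COOH): pendant –COOH: carbonyl C bonded to C and –OH → carboxylic acid.
  CH(COOCH3): pendant –COOCH3: carbonyl C bonded to C and –OCH3 → ester.
  CO: –C(=O)– with carbon on both sides → ketone.
  CH2COOCH2: –C(=O)–O–C with C on the carbonyl side → ester.
  CH2COOCH2: –C(=O)–O–C with C on the carbonyl side → ester.
  CH(CONH2): pendant –CONH2: carbonyl C bonded to C and N → amide.
  COOCH2CH3: –C(=O)OCH2CH3: carbonyl C bonded to C and to –OEt → ester.
Carboxylic acid appears at: HOOC, CH(COOH), CH(COOH), CH(COOH) → 4.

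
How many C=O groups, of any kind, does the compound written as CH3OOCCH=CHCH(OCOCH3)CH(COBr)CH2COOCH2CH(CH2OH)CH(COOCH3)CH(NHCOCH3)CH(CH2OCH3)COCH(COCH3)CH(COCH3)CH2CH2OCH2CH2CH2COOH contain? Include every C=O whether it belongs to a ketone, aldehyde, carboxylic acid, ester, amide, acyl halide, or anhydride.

10

CH3OOC: ester, 1 C=O (running total 1).
CH(OCOCH3): ester, 1 C=O (running total 2).
CH(COBr): acyl halide, 1 C=O (running total 3).
CH2COOCH2: ester, 1 C=O (running total 4).
CH(COOCH3): ester, 1 C=O (running total 5).
CH(NHCOCH3): amide, 1 C=O (running total 6).
CO: ketone, 1 C=O (running total 7).
CH(COCH3): ketone, 1 C=O (running total 8).
CH(COCH3): ketone, 1 C=O (running total 9).
COOH: carboxylic acid, 1 C=O (running total 10).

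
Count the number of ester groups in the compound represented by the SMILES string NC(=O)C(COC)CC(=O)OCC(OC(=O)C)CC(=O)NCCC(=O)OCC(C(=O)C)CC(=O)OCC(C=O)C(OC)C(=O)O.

–C(=O)NH2: carbonyl C bonded to C and to N → amide (the N is not a separate amine).
pendant –CH2OCH3: C–O–C linkage → ether.
–C(=O)–O–C with C on the carbonyl side → ester.
pendant –OC(=O)CH3: an acyloxy group → ester.
–C(=O)–N– linkage → amide (the N is not an amine).
–C(=O)–O–C with C on the carbonyl side → ester.
pendant –COCH3: carbonyl C bonded to two carbons → ketone.
–C(=O)–O–C with C on the carbonyl side → ester.
pendant –CHO: carbonyl C bonded to C and H → aldehyde.
pendant –OCH3: C–O–C with sp³ C, no adjacent C=O → ether.
–COOH: carbonyl C bonded to –OH and C → carboxylic acid (the –OH is not a separate alcohol).
Ester appears at: CH2COOCH2, CH(OCOCH3), CH2COOCH2, CH2COOCH2 → 4.

4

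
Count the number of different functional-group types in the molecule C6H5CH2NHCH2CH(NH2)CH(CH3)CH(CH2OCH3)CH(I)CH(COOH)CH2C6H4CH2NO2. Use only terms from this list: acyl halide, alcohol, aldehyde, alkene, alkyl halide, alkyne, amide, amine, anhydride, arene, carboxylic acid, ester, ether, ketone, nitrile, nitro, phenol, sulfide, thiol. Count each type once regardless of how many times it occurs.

C6H5– phenyl ring → arene.
C–N–C with sp³ carbons and no adjacent C=O → amine (secondary).
–NH2 on an sp³ carbon with no adjacent C=O → amine.
pendant –CH2OCH3: C–O–C linkage → ether.
halogen on an sp³ carbon → alkyl halide.
pendant –COOH: carbonyl C bonded to C and –OH → carboxylic acid.
para-disubstituted benzene ring → arene.
–NO2 on carbon → nitro group.
Distinct types present: alkyl halide, amine, arene, carboxylic acid, ether, nitro.

6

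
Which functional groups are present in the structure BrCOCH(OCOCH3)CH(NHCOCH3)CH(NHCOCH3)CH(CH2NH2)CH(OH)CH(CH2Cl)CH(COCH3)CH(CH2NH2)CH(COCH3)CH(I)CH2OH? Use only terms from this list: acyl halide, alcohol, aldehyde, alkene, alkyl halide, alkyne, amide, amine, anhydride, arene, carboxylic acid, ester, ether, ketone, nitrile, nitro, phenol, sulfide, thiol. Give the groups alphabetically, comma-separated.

–C(=O)Br: carbonyl C bonded to C and to a halogen → acyl halide (not alkyl halide).
pendant –OC(=O)CH3: an acyloxy group → ester.
pendant –NHC(=O)CH3: N bonded to a carbonyl → amide (not amine).
pendant –NHC(=O)CH3: N bonded to a carbonyl → amide (not amine).
pendant –CH2NH2: N on sp³ C, no adjacent C=O → amine.
–OH on an sp³ carbon → alcohol (secondary).
pendant –CH2X: halogen on sp³ carbon → alkyl halide.
pendant –COCH3: carbonyl C bonded to two carbons → ketone.
pendant –CH2NH2: N on sp³ C, no adjacent C=O → amine.
pendant –COCH3: carbonyl C bonded to two carbons → ketone.
halogen on an sp³ carbon → alkyl halide.
–OH on an sp³ carbon → alcohol.

acyl halide, alcohol, alkyl halide, amide, amine, ester, ketone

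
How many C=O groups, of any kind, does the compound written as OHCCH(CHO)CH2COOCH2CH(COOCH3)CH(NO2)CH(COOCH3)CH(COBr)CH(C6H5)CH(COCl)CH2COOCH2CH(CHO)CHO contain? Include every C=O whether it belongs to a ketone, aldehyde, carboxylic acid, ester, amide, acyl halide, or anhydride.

OHC: aldehyde, 1 C=O (running total 1).
CH(CHO): aldehyde, 1 C=O (running total 2).
CH2COOCH2: ester, 1 C=O (running total 3).
CH(COOCH3): ester, 1 C=O (running total 4).
CH(COOCH3): ester, 1 C=O (running total 5).
CH(COBr): acyl halide, 1 C=O (running total 6).
CH(COCl): acyl halide, 1 C=O (running total 7).
CH2COOCH2: ester, 1 C=O (running total 8).
CH(CHO): aldehyde, 1 C=O (running total 9).
CHO: aldehyde, 1 C=O (running total 10).

10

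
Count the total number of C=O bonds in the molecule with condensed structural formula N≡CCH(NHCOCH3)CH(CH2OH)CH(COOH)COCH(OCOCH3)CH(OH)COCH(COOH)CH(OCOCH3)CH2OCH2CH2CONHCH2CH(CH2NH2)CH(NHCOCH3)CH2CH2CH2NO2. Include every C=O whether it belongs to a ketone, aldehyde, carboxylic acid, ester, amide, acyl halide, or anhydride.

CH(NHCOCH3): amide, 1 C=O (running total 1).
CH(COOH): carboxylic acid, 1 C=O (running total 2).
CO: ketone, 1 C=O (running total 3).
CH(OCOCH3): ester, 1 C=O (running total 4).
CO: ketone, 1 C=O (running total 5).
CH(COOH): carboxylic acid, 1 C=O (running total 6).
CH(OCOCH3): ester, 1 C=O (running total 7).
CH2CONHCH2: amide, 1 C=O (running total 8).
CH(NHCOCH3): amide, 1 C=O (running total 9).

9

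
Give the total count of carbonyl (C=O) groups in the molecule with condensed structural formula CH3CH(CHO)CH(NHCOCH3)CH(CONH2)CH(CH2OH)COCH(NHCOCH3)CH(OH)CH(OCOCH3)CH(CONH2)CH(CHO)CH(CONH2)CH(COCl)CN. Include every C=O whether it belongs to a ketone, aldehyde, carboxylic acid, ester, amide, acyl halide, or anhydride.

10

CH(CHO): aldehyde, 1 C=O (running total 1).
CH(NHCOCH3): amide, 1 C=O (running total 2).
CH(CONH2): amide, 1 C=O (running total 3).
CO: ketone, 1 C=O (running total 4).
CH(NHCOCH3): amide, 1 C=O (running total 5).
CH(OCOCH3): ester, 1 C=O (running total 6).
CH(CONH2): amide, 1 C=O (running total 7).
CH(CHO): aldehyde, 1 C=O (running total 8).
CH(CONH2): amide, 1 C=O (running total 9).
CH(COCl): acyl halide, 1 C=O (running total 10).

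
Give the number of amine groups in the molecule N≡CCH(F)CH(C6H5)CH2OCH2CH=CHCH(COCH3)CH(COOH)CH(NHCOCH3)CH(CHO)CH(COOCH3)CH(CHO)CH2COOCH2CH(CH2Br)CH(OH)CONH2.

N≡C–: carbon triple-bonded to nitrogen → nitrile.
halogen on an sp³ carbon → alkyl halide.
pendant –C6H5: benzene ring → arene.
C–O–C with sp³ carbons on both sides and no adjacent C=O → ether.
C=C double bond → alkene.
pendant –COCH3: carbonyl C bonded to two carbons → ketone.
pendant –COOH: carbonyl C bonded to C and –OH → carboxylic acid.
pendant –NHC(=O)CH3: N bonded to a carbonyl → amide (not amine).
pendant –CHO: carbonyl C bonded to C and H → aldehyde.
pendant –COOCH3: carbonyl C bonded to C and –OCH3 → ester.
pendant –CHO: carbonyl C bonded to C and H → aldehyde.
–C(=O)–O–C with C on the carbonyl side → ester.
pendant –CH2X: halogen on sp³ carbon → alkyl halide.
–OH on an sp³ carbon → alcohol (secondary).
–C(=O)NH2: carbonyl C bonded to C and to N → amide (the N is not a separate amine).
No segment is a amine: N≡C is nitrile, not amine; CH(NHCOCH3) is amide, not amine; CONH2 is amide, not amine. → 0.

0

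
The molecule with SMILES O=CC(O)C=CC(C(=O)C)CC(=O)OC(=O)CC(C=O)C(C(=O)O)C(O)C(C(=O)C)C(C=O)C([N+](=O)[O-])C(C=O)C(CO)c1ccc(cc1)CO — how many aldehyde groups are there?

4

Taking each segment in turn:
  OHC: terminal –CHO: carbonyl C bonded to H and C → aldehyde.
  CH(OH): –OH on an sp³ carbon → alcohol (secondary).
  CH=CH: C=C double bond → alkene.
  CH(COCH3): pendant –COCH3: carbonyl C bonded to two carbons → ketone.
  CH2CO-O-COCH2: two acyl groups sharing one oxygen, –C(=O)–O–C(=O)– → anhydride.
  CH(CHO): pendant –CHO: carbonyl C bonded to C and H → aldehyde.
  CH(COOH): pendant –COOH: carbonyl C bonded to C and –OH → carboxylic acid.
  CH(OH): –OH on an sp³ carbon → alcohol (secondary).
  CH(COCH3): pendant –COCH3: carbonyl C bonded to two carbons → ketone.
  CH(CHO): pendant –CHO: carbonyl C bonded to C and H → aldehyde.
  CH(NO2): –NO2 on an sp³ carbon → nitro (the N=O is not a carbonyl).
  CH(CHO): pendant –CHO: carbonyl C bonded to C and H → aldehyde.
  CH(CH2OH): pendant –CH2OH on an sp³ backbone C → alcohol.
  C6H4: para-disubstituted benzene ring → arene.
  CH2OH: –OH on an sp³ carbon → alcohol.
Aldehyde appears at: OHC, CH(CHO), CH(CHO), CH(CHO) → 4.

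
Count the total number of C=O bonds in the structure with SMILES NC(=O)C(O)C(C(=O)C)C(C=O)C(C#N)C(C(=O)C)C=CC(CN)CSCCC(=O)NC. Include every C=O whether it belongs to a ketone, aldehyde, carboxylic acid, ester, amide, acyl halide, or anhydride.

H2NCO: amide, 1 C=O (running total 1).
CH(COCH3): ketone, 1 C=O (running total 2).
CH(CHO): aldehyde, 1 C=O (running total 3).
CH(COCH3): ketone, 1 C=O (running total 4).
CONHCH3: amide, 1 C=O (running total 5).

5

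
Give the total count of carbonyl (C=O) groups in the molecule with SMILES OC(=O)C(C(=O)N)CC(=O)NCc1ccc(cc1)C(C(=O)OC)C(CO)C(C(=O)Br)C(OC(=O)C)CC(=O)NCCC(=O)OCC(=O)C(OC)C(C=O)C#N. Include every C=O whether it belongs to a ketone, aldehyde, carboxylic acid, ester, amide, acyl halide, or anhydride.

10

HOOC: carboxylic acid, 1 C=O (running total 1).
CH(CONH2): amide, 1 C=O (running total 2).
CH2CONHCH2: amide, 1 C=O (running total 3).
CH(COOCH3): ester, 1 C=O (running total 4).
CH(COBr): acyl halide, 1 C=O (running total 5).
CH(OCOCH3): ester, 1 C=O (running total 6).
CH2CONHCH2: amide, 1 C=O (running total 7).
CH2COOCH2: ester, 1 C=O (running total 8).
CO: ketone, 1 C=O (running total 9).
CH(CHO): aldehyde, 1 C=O (running total 10).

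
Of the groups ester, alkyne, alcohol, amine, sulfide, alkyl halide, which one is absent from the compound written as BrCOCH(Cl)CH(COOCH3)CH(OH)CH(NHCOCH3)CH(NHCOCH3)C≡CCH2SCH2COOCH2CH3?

amine

alkyne: present (C≡C — C≡C triple bond → alkyne).
alkyl halide: present (CH(Cl) — halogen on an sp³ carbon → alkyl halide).
alcohol: present (CH(OH) — –OH on an sp³ carbon → alcohol (secondary)).
ester: present (CH(COOCH3) — pendant –COOCH3: carbonyl C bonded to C and –OCH3 → ester).
sulfide: present (CH2SCH2 — C–S–C linkage → sulfide (thioether)).
amine: absent. In CH(NHCOCH3), the nitrogen is bonded directly to a carbonyl carbon, making it part of an amide, not a free amine.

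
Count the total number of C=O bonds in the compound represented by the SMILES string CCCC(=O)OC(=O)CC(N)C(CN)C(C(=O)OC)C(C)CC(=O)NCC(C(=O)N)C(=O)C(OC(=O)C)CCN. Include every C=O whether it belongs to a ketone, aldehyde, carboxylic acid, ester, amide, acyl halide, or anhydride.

CH2CO-O-COCH2: anhydride, 2 C=O (running total 2).
CH(COOCH3): ester, 1 C=O (running total 3).
CH2CONHCH2: amide, 1 C=O (running total 4).
CH(CONH2): amide, 1 C=O (running total 5).
CO: ketone, 1 C=O (running total 6).
CH(OCOCH3): ester, 1 C=O (running total 7).

7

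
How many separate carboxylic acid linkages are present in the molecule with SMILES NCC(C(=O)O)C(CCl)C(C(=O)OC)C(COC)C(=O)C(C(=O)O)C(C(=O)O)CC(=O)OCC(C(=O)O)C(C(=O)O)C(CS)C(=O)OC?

–NH2 on an sp³ carbon with no adjacent C=O → amine.
pendant –COOH: carbonyl C bonded to C and –OH → carboxylic acid.
pendant –CH2X: halogen on sp³ carbon → alkyl halide.
pendant –COOCH3: carbonyl C bonded to C and –OCH3 → ester.
pendant –CH2OCH3: C–O–C linkage → ether.
–C(=O)– with carbon on both sides → ketone.
pendant –COOH: carbonyl C bonded to C and –OH → carboxylic acid.
pendant –COOH: carbonyl C bonded to C and –OH → carboxylic acid.
–C(=O)–O–C with C on the carbonyl side → ester.
pendant –COOH: carbonyl C bonded to C and –OH → carboxylic acid.
pendant –COOH: carbonyl C bonded to C and –OH → carboxylic acid.
pendant –CH2SH → thiol.
–C(=O)OCH3: carbonyl C bonded to C and to –OCH3 → ester (not ketone + ether).
Carboxylic acid appears at: CH(COOH), CH(COOH), CH(COOH), CH(COOH), CH(COOH) → 5.

5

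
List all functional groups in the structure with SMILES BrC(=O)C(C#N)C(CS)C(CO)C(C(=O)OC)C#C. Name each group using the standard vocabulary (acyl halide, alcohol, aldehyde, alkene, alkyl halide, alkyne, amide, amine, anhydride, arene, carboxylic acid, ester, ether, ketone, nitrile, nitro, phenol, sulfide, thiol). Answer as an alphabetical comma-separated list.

acyl halide, alcohol, alkyne, ester, nitrile, thiol

Taking each segment in turn:
  BrCO: –C(=O)Br: carbonyl C bonded to C and to a halogen → acyl halide (not alkyl halide).
  CH(CN): pendant –C≡N: nitrile.
  CH(CH2SH): pendant –CH2SH → thiol.
  CH(CH2OH): pendant –CH2OH on an sp³ backbone C → alcohol.
  CH(COOCH3): pendant –COOCH3: carbonyl C bonded to C and –OCH3 → ester.
  C≡CH: C≡C triple bond → alkyne.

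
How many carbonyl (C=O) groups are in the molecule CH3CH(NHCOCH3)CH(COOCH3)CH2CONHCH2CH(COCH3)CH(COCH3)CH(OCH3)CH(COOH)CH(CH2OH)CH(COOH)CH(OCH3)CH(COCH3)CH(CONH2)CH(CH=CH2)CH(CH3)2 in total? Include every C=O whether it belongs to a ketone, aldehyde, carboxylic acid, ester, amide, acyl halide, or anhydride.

9

CH(NHCOCH3): amide, 1 C=O (running total 1).
CH(COOCH3): ester, 1 C=O (running total 2).
CH2CONHCH2: amide, 1 C=O (running total 3).
CH(COCH3): ketone, 1 C=O (running total 4).
CH(COCH3): ketone, 1 C=O (running total 5).
CH(COOH): carboxylic acid, 1 C=O (running total 6).
CH(COOH): carboxylic acid, 1 C=O (running total 7).
CH(COCH3): ketone, 1 C=O (running total 8).
CH(CONH2): amide, 1 C=O (running total 9).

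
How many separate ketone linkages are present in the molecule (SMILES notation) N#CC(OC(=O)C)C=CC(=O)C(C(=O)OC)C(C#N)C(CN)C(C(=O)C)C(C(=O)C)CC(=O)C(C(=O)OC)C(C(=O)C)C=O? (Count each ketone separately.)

5

Taking each segment in turn:
  N≡C: N≡C–: carbon triple-bonded to nitrogen → nitrile.
  CH(OCOCH3): pendant –OC(=O)CH3: an acyloxy group → ester.
  CH=CH: C=C double bond → alkene.
  CO: –C(=O)– with carbon on both sides → ketone.
  CH(COOCH3): pendant –COOCH3: carbonyl C bonded to C and –OCH3 → ester.
  CH(CN): pendant –C≡N: nitrile.
  CH(CH2NH2): pendant –CH2NH2: N on sp³ C, no adjacent C=O → amine.
  CH(COCH3): pendant –COCH3: carbonyl C bonded to two carbons → ketone.
  CH(COCH3): pendant –COCH3: carbonyl C bonded to two carbons → ketone.
  CO: –C(=O)– with carbon on both sides → ketone.
  CH(COOCH3): pendant –COOCH3: carbonyl C bonded to C and –OCH3 → ester.
  CH(COCH3): pendant –COCH3: carbonyl C bonded to two carbons → ketone.
  CHO: terminal –CHO: carbonyl C bonded to H and C → aldehyde.
Ketone appears at: CO, CH(COCH3), CH(COCH3), CO, CH(COCH3) → 5.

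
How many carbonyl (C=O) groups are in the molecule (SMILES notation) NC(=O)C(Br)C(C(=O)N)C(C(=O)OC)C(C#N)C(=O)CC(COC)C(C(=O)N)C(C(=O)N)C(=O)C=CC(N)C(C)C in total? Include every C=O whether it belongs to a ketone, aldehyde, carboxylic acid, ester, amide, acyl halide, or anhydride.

7

H2NCO: amide, 1 C=O (running total 1).
CH(CONH2): amide, 1 C=O (running total 2).
CH(COOCH3): ester, 1 C=O (running total 3).
CO: ketone, 1 C=O (running total 4).
CH(CONH2): amide, 1 C=O (running total 5).
CH(CONH2): amide, 1 C=O (running total 6).
CO: ketone, 1 C=O (running total 7).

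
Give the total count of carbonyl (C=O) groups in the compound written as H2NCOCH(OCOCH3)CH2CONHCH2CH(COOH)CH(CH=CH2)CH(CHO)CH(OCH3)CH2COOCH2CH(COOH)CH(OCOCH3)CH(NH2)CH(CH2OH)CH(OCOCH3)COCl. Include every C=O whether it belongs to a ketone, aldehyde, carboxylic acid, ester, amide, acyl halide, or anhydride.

H2NCO: amide, 1 C=O (running total 1).
CH(OCOCH3): ester, 1 C=O (running total 2).
CH2CONHCH2: amide, 1 C=O (running total 3).
CH(COOH): carboxylic acid, 1 C=O (running total 4).
CH(CHO): aldehyde, 1 C=O (running total 5).
CH2COOCH2: ester, 1 C=O (running total 6).
CH(COOH): carboxylic acid, 1 C=O (running total 7).
CH(OCOCH3): ester, 1 C=O (running total 8).
CH(OCOCH3): ester, 1 C=O (running total 9).
COCl: acyl halide, 1 C=O (running total 10).

10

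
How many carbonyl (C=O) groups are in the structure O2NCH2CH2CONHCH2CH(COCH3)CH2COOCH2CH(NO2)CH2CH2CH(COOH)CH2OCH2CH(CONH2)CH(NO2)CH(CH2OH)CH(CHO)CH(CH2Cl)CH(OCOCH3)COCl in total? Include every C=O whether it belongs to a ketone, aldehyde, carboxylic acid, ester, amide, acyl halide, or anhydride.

8

CH2CONHCH2: amide, 1 C=O (running total 1).
CH(COCH3): ketone, 1 C=O (running total 2).
CH2COOCH2: ester, 1 C=O (running total 3).
CH(COOH): carboxylic acid, 1 C=O (running total 4).
CH(CONH2): amide, 1 C=O (running total 5).
CH(CHO): aldehyde, 1 C=O (running total 6).
CH(OCOCH3): ester, 1 C=O (running total 7).
COCl: acyl halide, 1 C=O (running total 8).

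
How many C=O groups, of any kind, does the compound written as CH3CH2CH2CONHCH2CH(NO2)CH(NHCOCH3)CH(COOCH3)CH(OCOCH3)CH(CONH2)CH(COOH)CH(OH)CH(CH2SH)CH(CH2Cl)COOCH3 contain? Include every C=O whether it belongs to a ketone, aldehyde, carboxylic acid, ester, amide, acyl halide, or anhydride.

7

CH2CONHCH2: amide, 1 C=O (running total 1).
CH(NHCOCH3): amide, 1 C=O (running total 2).
CH(COOCH3): ester, 1 C=O (running total 3).
CH(OCOCH3): ester, 1 C=O (running total 4).
CH(CONH2): amide, 1 C=O (running total 5).
CH(COOH): carboxylic acid, 1 C=O (running total 6).
COOCH3: ester, 1 C=O (running total 7).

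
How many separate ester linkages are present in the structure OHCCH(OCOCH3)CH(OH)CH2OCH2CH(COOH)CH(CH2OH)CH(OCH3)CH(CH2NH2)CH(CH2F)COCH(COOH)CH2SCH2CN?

1

terminal –CHO: carbonyl C bonded to H and C → aldehyde.
pendant –OC(=O)CH3: an acyloxy group → ester.
–OH on an sp³ carbon → alcohol (secondary).
C–O–C with sp³ carbons on both sides and no adjacent C=O → ether.
pendant –COOH: carbonyl C bonded to C and –OH → carboxylic acid.
pendant –CH2OH on an sp³ backbone C → alcohol.
pendant –OCH3: C–O–C with sp³ C, no adjacent C=O → ether.
pendant –CH2NH2: N on sp³ C, no adjacent C=O → amine.
pendant –CH2X: halogen on sp³ carbon → alkyl halide.
–C(=O)– with carbon on both sides → ketone.
pendant –COOH: carbonyl C bonded to C and –OH → carboxylic acid.
C–S–C linkage → sulfide (thioether).
–C≡N: carbon triple-bonded to nitrogen → nitrile.
Ester appears at: CH(OCOCH3) → 1.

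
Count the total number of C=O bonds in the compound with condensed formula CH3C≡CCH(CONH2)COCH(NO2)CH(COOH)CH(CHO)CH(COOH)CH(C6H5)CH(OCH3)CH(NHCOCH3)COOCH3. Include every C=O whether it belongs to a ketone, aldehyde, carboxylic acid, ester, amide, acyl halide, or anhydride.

7

CH(CONH2): amide, 1 C=O (running total 1).
CO: ketone, 1 C=O (running total 2).
CH(COOH): carboxylic acid, 1 C=O (running total 3).
CH(CHO): aldehyde, 1 C=O (running total 4).
CH(COOH): carboxylic acid, 1 C=O (running total 5).
CH(NHCOCH3): amide, 1 C=O (running total 6).
COOCH3: ester, 1 C=O (running total 7).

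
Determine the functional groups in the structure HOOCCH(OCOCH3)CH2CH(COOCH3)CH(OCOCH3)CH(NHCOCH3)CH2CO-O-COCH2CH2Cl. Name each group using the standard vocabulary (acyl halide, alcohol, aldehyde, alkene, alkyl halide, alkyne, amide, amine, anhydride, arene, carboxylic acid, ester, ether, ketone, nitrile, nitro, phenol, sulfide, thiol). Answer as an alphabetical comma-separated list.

–COOH: carbonyl C bonded to –OH and C → carboxylic acid (the –OH is not a separate alcohol).
pendant –OC(=O)CH3: an acyloxy group → ester.
pendant –COOCH3: carbonyl C bonded to C and –OCH3 → ester.
pendant –OC(=O)CH3: an acyloxy group → ester.
pendant –NHC(=O)CH3: N bonded to a carbonyl → amide (not amine).
two acyl groups sharing one oxygen, –C(=O)–O–C(=O)– → anhydride.
halogen on an sp³ carbon → alkyl halide.

alkyl halide, amide, anhydride, carboxylic acid, ester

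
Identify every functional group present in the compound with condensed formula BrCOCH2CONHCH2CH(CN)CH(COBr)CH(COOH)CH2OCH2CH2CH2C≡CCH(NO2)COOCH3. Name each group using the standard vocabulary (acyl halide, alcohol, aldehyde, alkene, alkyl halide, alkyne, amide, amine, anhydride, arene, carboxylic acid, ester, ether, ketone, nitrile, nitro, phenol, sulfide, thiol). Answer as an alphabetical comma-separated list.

acyl halide, alkyne, amide, carboxylic acid, ester, ether, nitrile, nitro

Reading the structure from left to right:
  BrCO: –C(=O)Br: carbonyl C bonded to C and to a halogen → acyl halide (not alkyl halide).
  CH2CONHCH2: –C(=O)–N– linkage → amide (the N is not an amine).
  CH(CN): pendant –C≡N: nitrile.
  CH(COBr): pendant –C(=O)X: carbonyl C bonded to C and halogen → acyl halide.
  CH(COOH): pendant –COOH: carbonyl C bonded to C and –OH → carboxylic acid.
  CH2OCH2: C–O–C with sp³ carbons on both sides and no adjacent C=O → ether.
  C≡C: C≡C triple bond → alkyne.
  CH(NO2): –NO2 on an sp³ carbon → nitro (the N=O is not a carbonyl).
  COOCH3: –C(=O)OCH3: carbonyl C bonded to C and to –OCH3 → ester (not ketone + ether).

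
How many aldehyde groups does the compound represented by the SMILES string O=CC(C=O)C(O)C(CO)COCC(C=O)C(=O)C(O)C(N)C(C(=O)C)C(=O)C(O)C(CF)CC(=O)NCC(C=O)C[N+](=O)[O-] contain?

4

Reading the structure from left to right:
  OHC: terminal –CHO: carbonyl C bonded to H and C → aldehyde.
  CH(CHO): pendant –CHO: carbonyl C bonded to C and H → aldehyde.
  CH(OH): –OH on an sp³ carbon → alcohol (secondary).
  CH(CH2OH): pendant –CH2OH on an sp³ backbone C → alcohol.
  CH2OCH2: C–O–C with sp³ carbons on both sides and no adjacent C=O → ether.
  CH(CHO): pendant –CHO: carbonyl C bonded to C and H → aldehyde.
  CO: –C(=O)– with carbon on both sides → ketone.
  CH(OH): –OH on an sp³ carbon → alcohol (secondary).
  CH(NH2): –NH2 on an sp³ carbon with no adjacent C=O → amine.
  CH(COCH3): pendant –COCH3: carbonyl C bonded to two carbons → ketone.
  CO: –C(=O)– with carbon on both sides → ketone.
  CH(OH): –OH on an sp³ carbon → alcohol (secondary).
  CH(CH2F): pendant –CH2X: halogen on sp³ carbon → alkyl halide.
  CH2CONHCH2: –C(=O)–N– linkage → amide (the N is not an amine).
  CH(CHO): pendant –CHO: carbonyl C bonded to C and H → aldehyde.
  CH2NO2: –NO2 on carbon → nitro group.
Aldehyde appears at: OHC, CH(CHO), CH(CHO), CH(CHO) → 4.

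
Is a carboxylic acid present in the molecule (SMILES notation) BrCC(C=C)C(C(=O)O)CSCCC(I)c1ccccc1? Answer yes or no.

yes

Reading the structure from left to right:
  BrCH2: halogen on an sp³ carbon → alkyl halide.
  CH(CH=CH2): pendant –CH=CH2: C=C double bond → alkene.
  CH(COOH): pendant –COOH: carbonyl C bonded to C and –OH → carboxylic acid.
  CH2SCH2: C–S–C linkage → sulfide (thioether).
  CH(I): halogen on an sp³ carbon → alkyl halide.
  C6H5: –C6H5 phenyl ring → arene.
The CH(COOH) segment supplies the carboxylic acid: pendant –COOH: carbonyl C bonded to C and –OH → carboxylic acid.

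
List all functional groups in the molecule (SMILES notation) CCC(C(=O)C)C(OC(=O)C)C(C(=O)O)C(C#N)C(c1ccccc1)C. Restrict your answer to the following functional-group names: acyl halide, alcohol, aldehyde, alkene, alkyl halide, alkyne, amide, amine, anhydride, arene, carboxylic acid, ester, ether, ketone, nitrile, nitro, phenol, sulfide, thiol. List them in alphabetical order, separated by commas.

arene, carboxylic acid, ester, ketone, nitrile

Taking each segment in turn:
  CH(COCH3): pendant –COCH3: carbonyl C bonded to two carbons → ketone.
  CH(OCOCH3): pendant –OC(=O)CH3: an acyloxy group → ester.
  CH(COOH): pendant –COOH: carbonyl C bonded to C and –OH → carboxylic acid.
  CH(CN): pendant –C≡N: nitrile.
  CH(C6H5): pendant –C6H5: benzene ring → arene.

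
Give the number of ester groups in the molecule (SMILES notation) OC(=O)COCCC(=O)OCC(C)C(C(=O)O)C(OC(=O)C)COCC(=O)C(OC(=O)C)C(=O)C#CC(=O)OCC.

4

–COOH: carbonyl C bonded to –OH and C → carboxylic acid (the –OH is not a separate alcohol).
C–O–C with sp³ carbons on both sides and no adjacent C=O → ether.
–C(=O)–O–C with C on the carbonyl side → ester.
pendant –COOH: carbonyl C bonded to C and –OH → carboxylic acid.
pendant –OC(=O)CH3: an acyloxy group → ester.
C–O–C with sp³ carbons on both sides and no adjacent C=O → ether.
–C(=O)– with carbon on both sides → ketone.
pendant –OC(=O)CH3: an acyloxy group → ester.
–C(=O)– with carbon on both sides → ketone.
C≡C triple bond → alkyne.
–C(=O)OCH2CH3: carbonyl C bonded to C and to –OEt → ester.
Ester appears at: CH2COOCH2, CH(OCOCH3), CH(OCOCH3), COOCH2CH3 → 4.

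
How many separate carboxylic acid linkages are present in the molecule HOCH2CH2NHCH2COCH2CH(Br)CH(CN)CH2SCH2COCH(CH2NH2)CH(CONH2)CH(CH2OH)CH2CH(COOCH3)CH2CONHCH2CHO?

0

Reading the structure from left to right:
  HOCH2: HO– on an sp³ carbon → alcohol.
  CH2NHCH2: C–N–C with sp³ carbons and no adjacent C=O → amine (secondary).
  CO: –C(=O)– with carbon on both sides → ketone.
  CH(Br): halogen on an sp³ carbon → alkyl halide.
  CH(CN): pendant –C≡N: nitrile.
  CH2SCH2: C–S–C linkage → sulfide (thioether).
  CO: –C(=O)– with carbon on both sides → ketone.
  CH(CH2NH2): pendant –CH2NH2: N on sp³ C, no adjacent C=O → amine.
  CH(CONH2): pendant –CONH2: carbonyl C bonded to C and N → amide.
  CH(CH2OH): pendant –CH2OH on an sp³ backbone C → alcohol.
  CH(COOCH3): pendant –COOCH3: carbonyl C bonded to C and –OCH3 → ester.
  CH2CONHCH2: –C(=O)–N– linkage → amide (the N is not an amine).
  CHO: terminal –CHO: carbonyl C bonded to H and C → aldehyde.
No segment is a carboxylic acid: HOCH2 is alcohol, not carboxylic acid; CH(CONH2) is amide, not carboxylic acid; CH(CH2OH) is alcohol, not carboxylic acid. → 0.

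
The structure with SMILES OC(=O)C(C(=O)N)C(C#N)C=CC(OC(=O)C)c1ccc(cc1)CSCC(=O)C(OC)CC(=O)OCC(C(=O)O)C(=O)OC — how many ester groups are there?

Taking each segment in turn:
  HOOC: –COOH: carbonyl C bonded to –OH and C → carboxylic acid (the –OH is not a separate alcohol).
  CH(CONH2): pendant –CONH2: carbonyl C bonded to C and N → amide.
  CH(CN): pendant –C≡N: nitrile.
  CH=CH: C=C double bond → alkene.
  CH(OCOCH3): pendant –OC(=O)CH3: an acyloxy group → ester.
  C6H4: para-disubstituted benzene ring → arene.
  CH2SCH2: C–S–C linkage → sulfide (thioether).
  CO: –C(=O)– with carbon on both sides → ketone.
  CH(OCH3): pendant –OCH3: C–O–C with sp³ C, no adjacent C=O → ether.
  CH2COOCH2: –C(=O)–O–C with C on the carbonyl side → ester.
  CH(COOH): pendant –COOH: carbonyl C bonded to C and –OH → carboxylic acid.
  COOCH3: –C(=O)OCH3: carbonyl C bonded to C and to –OCH3 → ester (not ketone + ether).
Ester appears at: CH(OCOCH3), CH2COOCH2, COOCH3 → 3.

3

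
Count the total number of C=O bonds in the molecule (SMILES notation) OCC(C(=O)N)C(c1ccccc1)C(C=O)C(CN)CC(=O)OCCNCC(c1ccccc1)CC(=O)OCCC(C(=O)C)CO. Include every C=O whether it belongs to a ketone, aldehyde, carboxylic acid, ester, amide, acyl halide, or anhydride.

CH(CONH2): amide, 1 C=O (running total 1).
CH(CHO): aldehyde, 1 C=O (running total 2).
CH2COOCH2: ester, 1 C=O (running total 3).
CH2COOCH2: ester, 1 C=O (running total 4).
CH(COCH3): ketone, 1 C=O (running total 5).

5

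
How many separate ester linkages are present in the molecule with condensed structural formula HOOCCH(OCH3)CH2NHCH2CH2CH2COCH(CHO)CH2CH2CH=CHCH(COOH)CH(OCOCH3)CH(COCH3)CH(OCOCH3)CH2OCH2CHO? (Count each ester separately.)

Working along the chain:
  HOOC: –COOH: carbonyl C bonded to –OH and C → carboxylic acid (the –OH is not a separate alcohol).
  CH(OCH3): pendant –OCH3: C–O–C with sp³ C, no adjacent C=O → ether.
  CH2NHCH2: C–N–C with sp³ carbons and no adjacent C=O → amine (secondary).
  CO: –C(=O)– with carbon on both sides → ketone.
  CH(CHO): pendant –CHO: carbonyl C bonded to C and H → aldehyde.
  CH=CH: C=C double bond → alkene.
  CH(COOH): pendant –COOH: carbonyl C bonded to C and –OH → carboxylic acid.
  CH(OCOCH3): pendant –OC(=O)CH3: an acyloxy group → ester.
  CH(COCH3): pendant –COCH3: carbonyl C bonded to two carbons → ketone.
  CH(OCOCH3): pendant –OC(=O)CH3: an acyloxy group → ester.
  CH2OCH2: C–O–C with sp³ carbons on both sides and no adjacent C=O → ether.
  CHO: terminal –CHO: carbonyl C bonded to H and C → aldehyde.
Ester appears at: CH(OCOCH3), CH(OCOCH3) → 2.

2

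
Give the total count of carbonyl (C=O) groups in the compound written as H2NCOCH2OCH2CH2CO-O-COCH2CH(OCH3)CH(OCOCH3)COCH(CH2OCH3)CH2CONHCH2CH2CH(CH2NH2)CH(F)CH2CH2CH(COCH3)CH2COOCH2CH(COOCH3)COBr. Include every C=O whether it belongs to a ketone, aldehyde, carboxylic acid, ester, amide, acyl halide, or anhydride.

10

H2NCO: amide, 1 C=O (running total 1).
CH2CO-O-COCH2: anhydride, 2 C=O (running total 3).
CH(OCOCH3): ester, 1 C=O (running total 4).
CO: ketone, 1 C=O (running total 5).
CH2CONHCH2: amide, 1 C=O (running total 6).
CH(COCH3): ketone, 1 C=O (running total 7).
CH2COOCH2: ester, 1 C=O (running total 8).
CH(COOCH3): ester, 1 C=O (running total 9).
COBr: acyl halide, 1 C=O (running total 10).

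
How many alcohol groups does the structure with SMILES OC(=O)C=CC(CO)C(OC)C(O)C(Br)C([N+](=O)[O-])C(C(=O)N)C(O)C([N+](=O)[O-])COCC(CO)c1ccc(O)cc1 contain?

4

Reading the structure from left to right:
  HOOC: –COOH: carbonyl C bonded to –OH and C → carboxylic acid (the –OH is not a separate alcohol).
  CH=CH: C=C double bond → alkene.
  CH(CH2OH): pendant –CH2OH on an sp³ backbone C → alcohol.
  CH(OCH3): pendant –OCH3: C–O–C with sp³ C, no adjacent C=O → ether.
  CH(OH): –OH on an sp³ carbon → alcohol (secondary).
  CH(Br): halogen on an sp³ carbon → alkyl halide.
  CH(NO2): –NO2 on an sp³ carbon → nitro (the N=O is not a carbonyl).
  CH(CONH2): pendant –CONH2: carbonyl C bonded to C and N → amide.
  CH(OH): –OH on an sp³ carbon → alcohol (secondary).
  CH(NO2): –NO2 on an sp³ carbon → nitro (the N=O is not a carbonyl).
  CH2OCH2: C–O–C with sp³ carbons on both sides and no adjacent C=O → ether.
  CH(CH2OH): pendant –CH2OH on an sp³ backbone C → alcohol.
  C6H4OH: –OH attached directly to an aromatic ring → phenol (not alcohol); the ring itself is an arene.
Alcohol appears at: CH(CH2OH), CH(OH), CH(OH), CH(CH2OH) → 4.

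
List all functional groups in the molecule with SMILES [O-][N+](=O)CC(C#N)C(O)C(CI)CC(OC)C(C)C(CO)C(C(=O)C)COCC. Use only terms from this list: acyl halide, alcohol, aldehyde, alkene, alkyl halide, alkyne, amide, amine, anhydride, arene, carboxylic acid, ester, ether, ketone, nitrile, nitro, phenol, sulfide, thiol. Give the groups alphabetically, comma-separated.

alcohol, alkyl halide, ether, ketone, nitrile, nitro

–NO2 on carbon → nitro group.
pendant –C≡N: nitrile.
–OH on an sp³ carbon → alcohol (secondary).
pendant –CH2X: halogen on sp³ carbon → alkyl halide.
pendant –OCH3: C–O–C with sp³ C, no adjacent C=O → ether.
pendant –CH2OH on an sp³ backbone C → alcohol.
pendant –COCH3: carbonyl C bonded to two carbons → ketone.
C–O–C with sp³ carbons on both sides and no adjacent C=O → ether.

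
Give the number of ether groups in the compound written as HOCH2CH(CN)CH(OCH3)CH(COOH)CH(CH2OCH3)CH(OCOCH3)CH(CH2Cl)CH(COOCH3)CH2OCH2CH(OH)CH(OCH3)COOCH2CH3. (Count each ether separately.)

4

Working along the chain:
  HOCH2: HO– on an sp³ carbon → alcohol.
  CH(CN): pendant –C≡N: nitrile.
  CH(OCH3): pendant –OCH3: C–O–C with sp³ C, no adjacent C=O → ether.
  CH(COOH): pendant –COOH: carbonyl C bonded to C and –OH → carboxylic acid.
  CH(CH2OCH3): pendant –CH2OCH3: C–O–C linkage → ether.
  CH(OCOCH3): pendant –OC(=O)CH3: an acyloxy group → ester.
  CH(CH2Cl): pendant –CH2X: halogen on sp³ carbon → alkyl halide.
  CH(COOCH3): pendant –COOCH3: carbonyl C bonded to C and –OCH3 → ester.
  CH2OCH2: C–O–C with sp³ carbons on both sides and no adjacent C=O → ether.
  CH(OH): –OH on an sp³ carbon → alcohol (secondary).
  CH(OCH3): pendant –OCH3: C–O–C with sp³ C, no adjacent C=O → ether.
  COOCH2CH3: –C(=O)OCH2CH3: carbonyl C bonded to C and to –OEt → ester.
Ether appears at: CH(OCH3), CH(CH2OCH3), CH2OCH2, CH(OCH3) → 4.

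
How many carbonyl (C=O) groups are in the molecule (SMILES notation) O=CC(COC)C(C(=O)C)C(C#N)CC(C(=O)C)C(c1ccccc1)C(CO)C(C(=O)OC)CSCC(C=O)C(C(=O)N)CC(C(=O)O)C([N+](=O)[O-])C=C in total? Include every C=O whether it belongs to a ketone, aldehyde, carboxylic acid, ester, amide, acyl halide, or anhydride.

OHC: aldehyde, 1 C=O (running total 1).
CH(COCH3): ketone, 1 C=O (running total 2).
CH(COCH3): ketone, 1 C=O (running total 3).
CH(COOCH3): ester, 1 C=O (running total 4).
CH(CHO): aldehyde, 1 C=O (running total 5).
CH(CONH2): amide, 1 C=O (running total 6).
CH(COOH): carboxylic acid, 1 C=O (running total 7).

7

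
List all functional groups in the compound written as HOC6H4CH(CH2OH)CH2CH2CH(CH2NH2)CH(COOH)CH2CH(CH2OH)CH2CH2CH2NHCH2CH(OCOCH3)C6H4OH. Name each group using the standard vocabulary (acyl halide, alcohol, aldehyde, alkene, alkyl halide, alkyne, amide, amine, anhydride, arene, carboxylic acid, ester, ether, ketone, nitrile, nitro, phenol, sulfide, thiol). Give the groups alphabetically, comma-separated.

Taking each segment in turn:
  HOC6H4: –OH attached directly to an aromatic ring → phenol (not alcohol); the ring itself is an arene.
  CH(CH2OH): pendant –CH2OH on an sp³ backbone C → alcohol.
  CH(CH2NH2): pendant –CH2NH2: N on sp³ C, no adjacent C=O → amine.
  CH(COOH): pendant –COOH: carbonyl C bonded to C and –OH → carboxylic acid.
  CH(CH2OH): pendant –CH2OH on an sp³ backbone C → alcohol.
  CH2NHCH2: C–N–C with sp³ carbons and no adjacent C=O → amine (secondary).
  CH(OCOCH3): pendant –OC(=O)CH3: an acyloxy group → ester.
  C6H4OH: –OH attached directly to an aromatic ring → phenol (not alcohol); the ring itself is an arene.

alcohol, amine, arene, carboxylic acid, ester, phenol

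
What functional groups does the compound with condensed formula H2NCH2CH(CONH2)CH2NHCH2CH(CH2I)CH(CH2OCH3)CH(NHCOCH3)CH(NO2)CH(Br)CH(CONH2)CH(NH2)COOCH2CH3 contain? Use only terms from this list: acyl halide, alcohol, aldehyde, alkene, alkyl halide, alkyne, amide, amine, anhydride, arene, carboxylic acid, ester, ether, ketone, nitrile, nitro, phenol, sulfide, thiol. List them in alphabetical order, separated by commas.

Working along the chain:
  H2NCH2: –NH2 on an sp³ carbon with no adjacent C=O → amine.
  CH(CONH2): pendant –CONH2: carbonyl C bonded to C and N → amide.
  CH2NHCH2: C–N–C with sp³ carbons and no adjacent C=O → amine (secondary).
  CH(CH2I): pendant –CH2X: halogen on sp³ carbon → alkyl halide.
  CH(CH2OCH3): pendant –CH2OCH3: C–O–C linkage → ether.
  CH(NHCOCH3): pendant –NHC(=O)CH3: N bonded to a carbonyl → amide (not amine).
  CH(NO2): –NO2 on an sp³ carbon → nitro (the N=O is not a carbonyl).
  CH(Br): halogen on an sp³ carbon → alkyl halide.
  CH(CONH2): pendant –CONH2: carbonyl C bonded to C and N → amide.
  CH(NH2): –NH2 on an sp³ carbon with no adjacent C=O → amine.
  COOCH2CH3: –C(=O)OCH2CH3: carbonyl C bonded to C and to –OEt → ester.

alkyl halide, amide, amine, ester, ether, nitro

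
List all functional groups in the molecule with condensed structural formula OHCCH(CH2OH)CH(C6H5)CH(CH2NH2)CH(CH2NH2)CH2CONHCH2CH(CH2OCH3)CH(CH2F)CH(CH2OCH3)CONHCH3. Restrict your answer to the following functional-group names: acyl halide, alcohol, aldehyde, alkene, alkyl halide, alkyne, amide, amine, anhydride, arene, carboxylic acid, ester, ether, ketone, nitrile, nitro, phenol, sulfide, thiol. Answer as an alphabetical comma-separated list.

alcohol, aldehyde, alkyl halide, amide, amine, arene, ether

Working along the chain:
  OHC: terminal –CHO: carbonyl C bonded to H and C → aldehyde.
  CH(CH2OH): pendant –CH2OH on an sp³ backbone C → alcohol.
  CH(C6H5): pendant –C6H5: benzene ring → arene.
  CH(CH2NH2): pendant –CH2NH2: N on sp³ C, no adjacent C=O → amine.
  CH(CH2NH2): pendant –CH2NH2: N on sp³ C, no adjacent C=O → amine.
  CH2CONHCH2: –C(=O)–N– linkage → amide (the N is not an amine).
  CH(CH2OCH3): pendant –CH2OCH3: C–O–C linkage → ether.
  CH(CH2F): pendant –CH2X: halogen on sp³ carbon → alkyl halide.
  CH(CH2OCH3): pendant –CH2OCH3: C–O–C linkage → ether.
  CONHCH3: –C(=O)NHCH3: carbonyl C bonded to C and to N → amide (the N is not an amine).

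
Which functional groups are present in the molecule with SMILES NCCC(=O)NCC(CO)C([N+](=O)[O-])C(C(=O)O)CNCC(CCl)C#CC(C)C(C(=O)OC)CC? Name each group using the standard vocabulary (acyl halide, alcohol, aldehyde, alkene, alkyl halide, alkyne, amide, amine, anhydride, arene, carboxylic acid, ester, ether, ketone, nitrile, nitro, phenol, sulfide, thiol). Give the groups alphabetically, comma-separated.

Reading the structure from left to right:
  H2NCH2: –NH2 on an sp³ carbon with no adjacent C=O → amine.
  CH2CONHCH2: –C(=O)–N– linkage → amide (the N is not an amine).
  CH(CH2OH): pendant –CH2OH on an sp³ backbone C → alcohol.
  CH(NO2): –NO2 on an sp³ carbon → nitro (the N=O is not a carbonyl).
  CH(COOH): pendant –COOH: carbonyl C bonded to C and –OH → carboxylic acid.
  CH2NHCH2: C–N–C with sp³ carbons and no adjacent C=O → amine (secondary).
  CH(CH2Cl): pendant –CH2X: halogen on sp³ carbon → alkyl halide.
  C≡C: C≡C triple bond → alkyne.
  CH(COOCH3): pendant –COOCH3: carbonyl C bonded to C and –OCH3 → ester.

alcohol, alkyl halide, alkyne, amide, amine, carboxylic acid, ester, nitro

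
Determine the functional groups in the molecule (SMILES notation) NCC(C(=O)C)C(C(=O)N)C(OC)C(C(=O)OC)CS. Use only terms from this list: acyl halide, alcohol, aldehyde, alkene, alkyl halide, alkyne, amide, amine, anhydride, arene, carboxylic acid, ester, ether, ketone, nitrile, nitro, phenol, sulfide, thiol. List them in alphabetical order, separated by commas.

Taking each segment in turn:
  H2NCH2: –NH2 on an sp³ carbon with no adjacent C=O → amine.
  CH(COCH3): pendant –COCH3: carbonyl C bonded to two carbons → ketone.
  CH(CONH2): pendant –CONH2: carbonyl C bonded to C and N → amide.
  CH(OCH3): pendant –OCH3: C–O–C with sp³ C, no adjacent C=O → ether.
  CH(COOCH3): pendant –COOCH3: carbonyl C bonded to C and –OCH3 → ester.
  CH2SH: –SH on an sp³ carbon → thiol.

amide, amine, ester, ether, ketone, thiol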